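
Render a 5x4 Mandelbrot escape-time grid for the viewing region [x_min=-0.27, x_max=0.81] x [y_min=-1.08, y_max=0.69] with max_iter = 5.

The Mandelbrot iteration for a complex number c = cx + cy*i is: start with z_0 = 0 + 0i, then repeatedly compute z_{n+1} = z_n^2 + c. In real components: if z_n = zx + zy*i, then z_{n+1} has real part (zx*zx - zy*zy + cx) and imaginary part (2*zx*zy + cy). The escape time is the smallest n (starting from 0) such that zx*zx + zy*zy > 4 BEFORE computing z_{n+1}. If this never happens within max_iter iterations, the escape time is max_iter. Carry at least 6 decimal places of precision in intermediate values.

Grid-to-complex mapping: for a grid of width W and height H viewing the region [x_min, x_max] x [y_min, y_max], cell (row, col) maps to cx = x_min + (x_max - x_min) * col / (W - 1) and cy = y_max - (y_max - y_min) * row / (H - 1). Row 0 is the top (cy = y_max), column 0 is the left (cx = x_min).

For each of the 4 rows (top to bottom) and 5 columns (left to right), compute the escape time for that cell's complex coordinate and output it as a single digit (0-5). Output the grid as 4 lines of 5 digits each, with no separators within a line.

(row=0, col=0): c = -0.2700 + 0.6900i → escape time 5
(row=0, col=1): c = 0.0000 + 0.6900i → escape time 5
(row=0, col=2): c = 0.2700 + 0.6900i → escape time 5
(row=0, col=3): c = 0.5400 + 0.6900i → escape time 3
(row=0, col=4): c = 0.8100 + 0.6900i → escape time 2
(row=1, col=0): c = -0.2700 + 0.1000i → escape time 5
(row=1, col=1): c = 0.0000 + 0.1000i → escape time 5
(row=1, col=2): c = 0.2700 + 0.1000i → escape time 5
(row=1, col=3): c = 0.5400 + 0.1000i → escape time 4
(row=1, col=4): c = 0.8100 + 0.1000i → escape time 3
(row=2, col=0): c = -0.2700 + -0.4900i → escape time 5
(row=2, col=1): c = 0.0000 + -0.4900i → escape time 5
(row=2, col=2): c = 0.2700 + -0.4900i → escape time 5
(row=2, col=3): c = 0.5400 + -0.4900i → escape time 4
(row=2, col=4): c = 0.8100 + -0.4900i → escape time 3
(row=3, col=0): c = -0.2700 + -1.0800i → escape time 5
(row=3, col=1): c = 0.0000 + -1.0800i → escape time 4
(row=3, col=2): c = 0.2700 + -1.0800i → escape time 3
(row=3, col=3): c = 0.5400 + -1.0800i → escape time 2
(row=3, col=4): c = 0.8100 + -1.0800i → escape time 2

Answer: 55532
55543
55543
54322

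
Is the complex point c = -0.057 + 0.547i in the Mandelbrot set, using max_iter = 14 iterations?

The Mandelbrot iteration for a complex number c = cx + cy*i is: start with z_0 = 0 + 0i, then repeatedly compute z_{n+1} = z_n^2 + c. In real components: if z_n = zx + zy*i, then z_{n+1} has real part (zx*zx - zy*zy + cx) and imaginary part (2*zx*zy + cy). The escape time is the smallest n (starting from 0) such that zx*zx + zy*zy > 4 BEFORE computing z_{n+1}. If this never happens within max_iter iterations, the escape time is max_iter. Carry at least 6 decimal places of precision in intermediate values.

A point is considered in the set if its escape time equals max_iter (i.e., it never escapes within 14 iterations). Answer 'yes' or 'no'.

z_0 = 0 + 0i, c = -0.0570 + 0.5470i
Iter 1: z = -0.0570 + 0.5470i, |z|^2 = 0.3025
Iter 2: z = -0.3530 + 0.4846i, |z|^2 = 0.3595
Iter 3: z = -0.1673 + 0.2049i, |z|^2 = 0.0700
Iter 4: z = -0.0710 + 0.4784i, |z|^2 = 0.2340
Iter 5: z = -0.2809 + 0.4791i, |z|^2 = 0.3084
Iter 6: z = -0.2076 + 0.2779i, |z|^2 = 0.1203
Iter 7: z = -0.0911 + 0.4316i, |z|^2 = 0.1946
Iter 8: z = -0.2350 + 0.4683i, |z|^2 = 0.2746
Iter 9: z = -0.2211 + 0.3269i, |z|^2 = 0.1558
Iter 10: z = -0.1150 + 0.4024i, |z|^2 = 0.1752
Iter 11: z = -0.2057 + 0.4545i, |z|^2 = 0.2489
Iter 12: z = -0.2212 + 0.3600i, |z|^2 = 0.1785
Iter 13: z = -0.1377 + 0.3877i, |z|^2 = 0.1693
Did not escape in 14 iterations → in set

Answer: yes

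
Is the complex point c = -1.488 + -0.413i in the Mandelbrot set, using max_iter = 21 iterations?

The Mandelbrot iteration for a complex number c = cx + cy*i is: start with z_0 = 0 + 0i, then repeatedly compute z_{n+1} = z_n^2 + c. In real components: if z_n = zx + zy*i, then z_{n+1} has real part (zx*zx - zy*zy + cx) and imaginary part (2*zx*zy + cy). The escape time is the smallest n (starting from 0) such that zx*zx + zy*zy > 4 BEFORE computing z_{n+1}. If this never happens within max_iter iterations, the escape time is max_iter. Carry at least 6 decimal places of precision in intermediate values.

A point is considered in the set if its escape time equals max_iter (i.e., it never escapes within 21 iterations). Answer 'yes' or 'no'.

Answer: no

Derivation:
z_0 = 0 + 0i, c = -1.4880 + -0.4130i
Iter 1: z = -1.4880 + -0.4130i, |z|^2 = 2.3847
Iter 2: z = 0.5556 + 0.8161i, |z|^2 = 0.9747
Iter 3: z = -1.8453 + 0.4938i, |z|^2 = 3.6491
Iter 4: z = 1.6734 + -2.2354i, |z|^2 = 7.7976
Escaped at iteration 4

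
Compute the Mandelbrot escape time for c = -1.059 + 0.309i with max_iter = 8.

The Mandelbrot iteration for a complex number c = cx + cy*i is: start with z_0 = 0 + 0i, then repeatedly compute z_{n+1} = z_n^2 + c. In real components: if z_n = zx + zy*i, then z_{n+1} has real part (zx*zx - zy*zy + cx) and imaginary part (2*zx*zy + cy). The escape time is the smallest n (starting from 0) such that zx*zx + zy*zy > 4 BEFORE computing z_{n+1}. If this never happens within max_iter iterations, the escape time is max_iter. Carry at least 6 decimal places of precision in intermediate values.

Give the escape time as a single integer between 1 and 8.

z_0 = 0 + 0i, c = -1.0590 + 0.3090i
Iter 1: z = -1.0590 + 0.3090i, |z|^2 = 1.2170
Iter 2: z = -0.0330 + -0.3455i, |z|^2 = 0.1204
Iter 3: z = -1.1773 + 0.3318i, |z|^2 = 1.4960
Iter 4: z = 0.2168 + -0.4722i, |z|^2 = 0.2700
Iter 5: z = -1.2350 + 0.1042i, |z|^2 = 1.5360
Iter 6: z = 0.4553 + 0.0516i, |z|^2 = 0.2100
Iter 7: z = -0.8544 + 0.3560i, |z|^2 = 0.8567

Answer: 8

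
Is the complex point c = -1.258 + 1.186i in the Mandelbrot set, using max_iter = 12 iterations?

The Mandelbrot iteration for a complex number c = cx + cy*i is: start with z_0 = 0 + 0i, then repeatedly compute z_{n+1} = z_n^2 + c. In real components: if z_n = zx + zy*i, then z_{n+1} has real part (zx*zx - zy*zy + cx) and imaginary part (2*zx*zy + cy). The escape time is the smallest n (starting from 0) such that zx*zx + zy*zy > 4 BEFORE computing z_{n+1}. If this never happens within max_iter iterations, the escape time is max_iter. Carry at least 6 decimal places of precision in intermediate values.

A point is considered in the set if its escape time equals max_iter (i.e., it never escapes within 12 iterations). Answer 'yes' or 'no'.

z_0 = 0 + 0i, c = -1.2580 + 1.1860i
Iter 1: z = -1.2580 + 1.1860i, |z|^2 = 2.9892
Iter 2: z = -1.0820 + -1.7980i, |z|^2 = 4.4035
Escaped at iteration 2

Answer: no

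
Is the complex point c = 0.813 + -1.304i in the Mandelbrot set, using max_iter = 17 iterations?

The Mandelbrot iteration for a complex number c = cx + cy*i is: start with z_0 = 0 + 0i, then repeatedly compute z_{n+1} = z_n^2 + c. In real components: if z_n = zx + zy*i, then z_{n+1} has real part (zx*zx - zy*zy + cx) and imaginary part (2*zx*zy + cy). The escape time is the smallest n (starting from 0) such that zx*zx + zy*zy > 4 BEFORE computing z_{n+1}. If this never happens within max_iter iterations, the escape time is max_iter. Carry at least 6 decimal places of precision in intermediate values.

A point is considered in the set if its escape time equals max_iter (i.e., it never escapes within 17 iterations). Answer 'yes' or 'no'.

z_0 = 0 + 0i, c = 0.8130 + -1.3040i
Iter 1: z = 0.8130 + -1.3040i, |z|^2 = 2.3614
Iter 2: z = -0.2264 + -3.4243i, |z|^2 = 11.7771
Escaped at iteration 2

Answer: no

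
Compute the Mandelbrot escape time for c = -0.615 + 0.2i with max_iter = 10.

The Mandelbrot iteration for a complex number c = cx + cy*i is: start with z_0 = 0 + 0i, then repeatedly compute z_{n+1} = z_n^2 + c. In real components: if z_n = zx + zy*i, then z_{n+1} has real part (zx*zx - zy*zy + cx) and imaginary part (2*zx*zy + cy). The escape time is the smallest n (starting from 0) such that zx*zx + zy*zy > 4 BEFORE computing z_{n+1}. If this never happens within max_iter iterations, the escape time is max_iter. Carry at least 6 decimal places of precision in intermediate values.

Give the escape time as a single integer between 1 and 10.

Answer: 10

Derivation:
z_0 = 0 + 0i, c = -0.6150 + 0.2000i
Iter 1: z = -0.6150 + 0.2000i, |z|^2 = 0.4182
Iter 2: z = -0.2768 + -0.0460i, |z|^2 = 0.0787
Iter 3: z = -0.5405 + 0.2255i, |z|^2 = 0.3430
Iter 4: z = -0.3737 + -0.0437i, |z|^2 = 0.1415
Iter 5: z = -0.4773 + 0.2327i, |z|^2 = 0.2819
Iter 6: z = -0.4413 + -0.0221i, |z|^2 = 0.1953
Iter 7: z = -0.4207 + 0.2195i, |z|^2 = 0.2252
Iter 8: z = -0.4862 + 0.0153i, |z|^2 = 0.2366
Iter 9: z = -0.3788 + 0.1851i, |z|^2 = 0.1778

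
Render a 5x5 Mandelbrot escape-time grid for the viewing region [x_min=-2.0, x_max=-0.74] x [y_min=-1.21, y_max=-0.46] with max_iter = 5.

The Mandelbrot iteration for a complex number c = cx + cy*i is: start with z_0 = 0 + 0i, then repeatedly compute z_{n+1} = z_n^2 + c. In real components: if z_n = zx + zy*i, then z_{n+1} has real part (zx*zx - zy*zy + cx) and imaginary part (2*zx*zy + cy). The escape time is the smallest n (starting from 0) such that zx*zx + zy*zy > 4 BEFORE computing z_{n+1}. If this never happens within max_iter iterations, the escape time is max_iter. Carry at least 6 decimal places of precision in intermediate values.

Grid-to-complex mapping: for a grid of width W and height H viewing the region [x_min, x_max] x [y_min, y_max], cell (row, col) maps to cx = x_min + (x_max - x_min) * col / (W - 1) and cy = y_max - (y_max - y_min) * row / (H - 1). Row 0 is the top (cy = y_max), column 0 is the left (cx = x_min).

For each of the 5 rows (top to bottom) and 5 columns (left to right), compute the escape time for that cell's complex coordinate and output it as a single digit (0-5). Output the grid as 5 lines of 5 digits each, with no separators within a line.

(row=0, col=0): c = -2.0000 + -0.4600i → escape time 1
(row=0, col=1): c = -1.6850 + -0.4600i → escape time 3
(row=0, col=2): c = -1.3700 + -0.4600i → escape time 4
(row=0, col=3): c = -1.0550 + -0.4600i → escape time 5
(row=0, col=4): c = -0.7400 + -0.4600i → escape time 5
(row=1, col=0): c = -2.0000 + -0.6475i → escape time 1
(row=1, col=1): c = -1.6850 + -0.6475i → escape time 3
(row=1, col=2): c = -1.3700 + -0.6475i → escape time 3
(row=1, col=3): c = -1.0550 + -0.6475i → escape time 4
(row=1, col=4): c = -0.7400 + -0.6475i → escape time 5
(row=2, col=0): c = -2.0000 + -0.8350i → escape time 1
(row=2, col=1): c = -1.6850 + -0.8350i → escape time 2
(row=2, col=2): c = -1.3700 + -0.8350i → escape time 3
(row=2, col=3): c = -1.0550 + -0.8350i → escape time 3
(row=2, col=4): c = -0.7400 + -0.8350i → escape time 4
(row=3, col=0): c = -2.0000 + -1.0225i → escape time 1
(row=3, col=1): c = -1.6850 + -1.0225i → escape time 2
(row=3, col=2): c = -1.3700 + -1.0225i → escape time 3
(row=3, col=3): c = -1.0550 + -1.0225i → escape time 3
(row=3, col=4): c = -0.7400 + -1.0225i → escape time 3
(row=4, col=0): c = -2.0000 + -1.2100i → escape time 1
(row=4, col=1): c = -1.6850 + -1.2100i → escape time 1
(row=4, col=2): c = -1.3700 + -1.2100i → escape time 2
(row=4, col=3): c = -1.0550 + -1.2100i → escape time 3
(row=4, col=4): c = -0.7400 + -1.2100i → escape time 3

Answer: 13455
13345
12334
12333
11233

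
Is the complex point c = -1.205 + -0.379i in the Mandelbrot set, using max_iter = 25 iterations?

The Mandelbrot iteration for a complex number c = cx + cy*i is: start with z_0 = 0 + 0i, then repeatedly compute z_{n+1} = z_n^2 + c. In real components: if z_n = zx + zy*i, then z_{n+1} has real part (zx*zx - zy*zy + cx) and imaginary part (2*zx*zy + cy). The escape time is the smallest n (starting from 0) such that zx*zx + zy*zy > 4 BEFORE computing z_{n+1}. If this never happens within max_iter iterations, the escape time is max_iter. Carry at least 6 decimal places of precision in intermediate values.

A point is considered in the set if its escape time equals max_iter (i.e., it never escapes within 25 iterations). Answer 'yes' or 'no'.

z_0 = 0 + 0i, c = -1.2050 + -0.3790i
Iter 1: z = -1.2050 + -0.3790i, |z|^2 = 1.5957
Iter 2: z = 0.1034 + 0.5344i, |z|^2 = 0.2963
Iter 3: z = -1.4799 + -0.2685i, |z|^2 = 2.2622
Iter 4: z = 0.9130 + 0.4157i, |z|^2 = 1.0063
Iter 5: z = -0.5443 + 0.3801i, |z|^2 = 0.4407
Iter 6: z = -1.0532 + -0.7927i, |z|^2 = 1.7376
Iter 7: z = -0.7243 + 1.2908i, |z|^2 = 2.1907
Iter 8: z = -2.3465 + -2.2488i, |z|^2 = 10.5634
Escaped at iteration 8

Answer: no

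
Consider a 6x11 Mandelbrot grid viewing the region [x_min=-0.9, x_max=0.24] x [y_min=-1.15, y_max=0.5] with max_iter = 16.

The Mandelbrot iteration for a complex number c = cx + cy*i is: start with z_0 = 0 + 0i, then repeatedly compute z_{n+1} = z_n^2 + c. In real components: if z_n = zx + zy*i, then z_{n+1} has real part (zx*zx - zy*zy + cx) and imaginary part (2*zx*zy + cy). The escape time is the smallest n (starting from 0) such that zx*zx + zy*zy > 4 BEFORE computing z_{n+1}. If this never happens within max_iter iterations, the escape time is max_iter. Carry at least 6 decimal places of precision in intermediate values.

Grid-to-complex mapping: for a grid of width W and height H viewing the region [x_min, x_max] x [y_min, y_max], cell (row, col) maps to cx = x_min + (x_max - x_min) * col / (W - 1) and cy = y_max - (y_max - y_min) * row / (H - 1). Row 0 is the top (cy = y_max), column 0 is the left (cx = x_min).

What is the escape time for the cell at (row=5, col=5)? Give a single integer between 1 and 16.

z_0 = 0 + 0i, c = 0.2400 + -0.3250i
Iter 1: z = 0.2400 + -0.3250i, |z|^2 = 0.1632
Iter 2: z = 0.1920 + -0.4810i, |z|^2 = 0.2682
Iter 3: z = 0.0455 + -0.5097i, |z|^2 = 0.2618
Iter 4: z = -0.0177 + -0.3714i, |z|^2 = 0.1382
Iter 5: z = 0.1024 + -0.3119i, |z|^2 = 0.1077
Iter 6: z = 0.1532 + -0.3889i, |z|^2 = 0.1747
Iter 7: z = 0.1123 + -0.4442i, |z|^2 = 0.2099
Iter 8: z = 0.0553 + -0.4247i, |z|^2 = 0.1835
Iter 9: z = 0.0627 + -0.3720i, |z|^2 = 0.1423
Iter 10: z = 0.1056 + -0.3716i, |z|^2 = 0.1492
Iter 11: z = 0.1130 + -0.4035i, |z|^2 = 0.1756
Iter 12: z = 0.0900 + -0.4162i, |z|^2 = 0.1813
Iter 13: z = 0.0749 + -0.3999i, |z|^2 = 0.1655
Iter 14: z = 0.0857 + -0.3849i, |z|^2 = 0.1555
Iter 15: z = 0.0992 + -0.3909i, |z|^2 = 0.1627

Answer: 16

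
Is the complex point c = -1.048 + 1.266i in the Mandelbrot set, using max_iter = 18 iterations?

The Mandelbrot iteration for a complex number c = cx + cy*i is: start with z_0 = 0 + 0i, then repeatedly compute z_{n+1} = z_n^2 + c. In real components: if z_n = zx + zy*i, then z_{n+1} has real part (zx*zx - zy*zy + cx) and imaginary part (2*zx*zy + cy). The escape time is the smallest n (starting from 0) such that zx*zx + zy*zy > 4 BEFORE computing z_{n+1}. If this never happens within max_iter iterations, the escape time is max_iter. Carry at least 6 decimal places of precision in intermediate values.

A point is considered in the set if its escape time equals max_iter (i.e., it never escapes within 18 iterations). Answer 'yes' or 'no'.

Answer: no

Derivation:
z_0 = 0 + 0i, c = -1.0480 + 1.2660i
Iter 1: z = -1.0480 + 1.2660i, |z|^2 = 2.7011
Iter 2: z = -1.5525 + -1.3875i, |z|^2 = 4.3354
Escaped at iteration 2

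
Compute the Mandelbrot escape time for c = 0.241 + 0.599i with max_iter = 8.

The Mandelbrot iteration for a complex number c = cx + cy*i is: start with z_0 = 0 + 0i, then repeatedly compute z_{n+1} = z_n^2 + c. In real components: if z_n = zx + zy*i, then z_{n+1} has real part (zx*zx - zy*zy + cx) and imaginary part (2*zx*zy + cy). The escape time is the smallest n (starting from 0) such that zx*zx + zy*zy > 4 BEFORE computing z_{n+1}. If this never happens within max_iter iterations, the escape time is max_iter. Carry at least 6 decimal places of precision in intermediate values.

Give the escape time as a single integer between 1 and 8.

z_0 = 0 + 0i, c = 0.2410 + 0.5990i
Iter 1: z = 0.2410 + 0.5990i, |z|^2 = 0.4169
Iter 2: z = -0.0597 + 0.8877i, |z|^2 = 0.7916
Iter 3: z = -0.5435 + 0.4930i, |z|^2 = 0.5384
Iter 4: z = 0.2933 + 0.0632i, |z|^2 = 0.0900
Iter 5: z = 0.3231 + 0.6361i, |z|^2 = 0.5089
Iter 6: z = -0.0592 + 1.0100i, |z|^2 = 1.0235
Iter 7: z = -0.7755 + 0.4794i, |z|^2 = 0.8313

Answer: 8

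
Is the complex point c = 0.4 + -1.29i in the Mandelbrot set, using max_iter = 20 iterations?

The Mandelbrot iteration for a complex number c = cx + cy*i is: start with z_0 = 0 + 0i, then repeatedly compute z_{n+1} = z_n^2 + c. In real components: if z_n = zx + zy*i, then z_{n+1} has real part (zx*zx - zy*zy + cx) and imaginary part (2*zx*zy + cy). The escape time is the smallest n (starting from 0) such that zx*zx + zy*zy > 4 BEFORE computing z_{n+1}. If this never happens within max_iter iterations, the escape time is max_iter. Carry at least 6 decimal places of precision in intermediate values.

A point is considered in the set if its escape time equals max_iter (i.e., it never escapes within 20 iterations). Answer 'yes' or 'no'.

Answer: no

Derivation:
z_0 = 0 + 0i, c = 0.4000 + -1.2900i
Iter 1: z = 0.4000 + -1.2900i, |z|^2 = 1.8241
Iter 2: z = -1.1041 + -2.3220i, |z|^2 = 6.6107
Escaped at iteration 2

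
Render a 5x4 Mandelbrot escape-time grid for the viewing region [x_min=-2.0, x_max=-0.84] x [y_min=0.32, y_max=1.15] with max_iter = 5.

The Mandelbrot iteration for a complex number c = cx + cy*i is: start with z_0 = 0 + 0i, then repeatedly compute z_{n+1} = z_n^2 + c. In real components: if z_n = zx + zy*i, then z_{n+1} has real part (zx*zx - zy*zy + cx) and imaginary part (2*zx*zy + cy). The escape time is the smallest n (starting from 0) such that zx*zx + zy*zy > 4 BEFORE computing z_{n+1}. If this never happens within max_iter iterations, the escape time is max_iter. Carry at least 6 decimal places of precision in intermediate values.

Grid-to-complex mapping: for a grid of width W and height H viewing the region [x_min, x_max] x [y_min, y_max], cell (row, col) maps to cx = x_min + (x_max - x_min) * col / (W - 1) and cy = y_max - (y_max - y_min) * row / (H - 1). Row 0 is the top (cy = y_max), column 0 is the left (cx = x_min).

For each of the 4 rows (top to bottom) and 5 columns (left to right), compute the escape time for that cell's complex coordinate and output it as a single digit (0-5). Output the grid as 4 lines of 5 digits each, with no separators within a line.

Answer: 11233
12334
13345
14555

Derivation:
(row=0, col=0): c = -2.0000 + 1.1500i → escape time 1
(row=0, col=1): c = -1.7100 + 1.1500i → escape time 1
(row=0, col=2): c = -1.4200 + 1.1500i → escape time 2
(row=0, col=3): c = -1.1300 + 1.1500i → escape time 3
(row=0, col=4): c = -0.8400 + 1.1500i → escape time 3
(row=1, col=0): c = -2.0000 + 0.8733i → escape time 1
(row=1, col=1): c = -1.7100 + 0.8733i → escape time 2
(row=1, col=2): c = -1.4200 + 0.8733i → escape time 3
(row=1, col=3): c = -1.1300 + 0.8733i → escape time 3
(row=1, col=4): c = -0.8400 + 0.8733i → escape time 4
(row=2, col=0): c = -2.0000 + 0.5967i → escape time 1
(row=2, col=1): c = -1.7100 + 0.5967i → escape time 3
(row=2, col=2): c = -1.4200 + 0.5967i → escape time 3
(row=2, col=3): c = -1.1300 + 0.5967i → escape time 4
(row=2, col=4): c = -0.8400 + 0.5967i → escape time 5
(row=3, col=0): c = -2.0000 + 0.3200i → escape time 1
(row=3, col=1): c = -1.7100 + 0.3200i → escape time 4
(row=3, col=2): c = -1.4200 + 0.3200i → escape time 5
(row=3, col=3): c = -1.1300 + 0.3200i → escape time 5
(row=3, col=4): c = -0.8400 + 0.3200i → escape time 5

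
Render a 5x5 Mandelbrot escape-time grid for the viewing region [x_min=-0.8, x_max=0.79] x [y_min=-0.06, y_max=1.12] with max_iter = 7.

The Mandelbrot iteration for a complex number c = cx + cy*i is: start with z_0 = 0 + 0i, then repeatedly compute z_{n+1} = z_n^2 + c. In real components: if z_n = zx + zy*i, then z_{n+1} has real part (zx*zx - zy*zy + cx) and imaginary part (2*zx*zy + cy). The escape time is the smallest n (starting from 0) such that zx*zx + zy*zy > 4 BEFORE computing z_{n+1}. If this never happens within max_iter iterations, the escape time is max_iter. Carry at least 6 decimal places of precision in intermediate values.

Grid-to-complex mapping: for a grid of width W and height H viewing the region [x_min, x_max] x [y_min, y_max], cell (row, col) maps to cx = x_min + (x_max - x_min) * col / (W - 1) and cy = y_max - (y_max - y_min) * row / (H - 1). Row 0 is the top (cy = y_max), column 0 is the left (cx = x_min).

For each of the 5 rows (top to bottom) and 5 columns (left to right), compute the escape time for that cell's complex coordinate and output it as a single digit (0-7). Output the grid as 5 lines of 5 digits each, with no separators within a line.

Answer: 34422
46742
67773
77773
77773

Derivation:
(row=0, col=0): c = -0.8000 + 1.1200i → escape time 3
(row=0, col=1): c = -0.4025 + 1.1200i → escape time 4
(row=0, col=2): c = -0.0050 + 1.1200i → escape time 4
(row=0, col=3): c = 0.3925 + 1.1200i → escape time 2
(row=0, col=4): c = 0.7900 + 1.1200i → escape time 2
(row=1, col=0): c = -0.8000 + 0.8250i → escape time 4
(row=1, col=1): c = -0.4025 + 0.8250i → escape time 6
(row=1, col=2): c = -0.0050 + 0.8250i → escape time 7
(row=1, col=3): c = 0.3925 + 0.8250i → escape time 4
(row=1, col=4): c = 0.7900 + 0.8250i → escape time 2
(row=2, col=0): c = -0.8000 + 0.5300i → escape time 6
(row=2, col=1): c = -0.4025 + 0.5300i → escape time 7
(row=2, col=2): c = -0.0050 + 0.5300i → escape time 7
(row=2, col=3): c = 0.3925 + 0.5300i → escape time 7
(row=2, col=4): c = 0.7900 + 0.5300i → escape time 3
(row=3, col=0): c = -0.8000 + 0.2350i → escape time 7
(row=3, col=1): c = -0.4025 + 0.2350i → escape time 7
(row=3, col=2): c = -0.0050 + 0.2350i → escape time 7
(row=3, col=3): c = 0.3925 + 0.2350i → escape time 7
(row=3, col=4): c = 0.7900 + 0.2350i → escape time 3
(row=4, col=0): c = -0.8000 + -0.0600i → escape time 7
(row=4, col=1): c = -0.4025 + -0.0600i → escape time 7
(row=4, col=2): c = -0.0050 + -0.0600i → escape time 7
(row=4, col=3): c = 0.3925 + -0.0600i → escape time 7
(row=4, col=4): c = 0.7900 + -0.0600i → escape time 3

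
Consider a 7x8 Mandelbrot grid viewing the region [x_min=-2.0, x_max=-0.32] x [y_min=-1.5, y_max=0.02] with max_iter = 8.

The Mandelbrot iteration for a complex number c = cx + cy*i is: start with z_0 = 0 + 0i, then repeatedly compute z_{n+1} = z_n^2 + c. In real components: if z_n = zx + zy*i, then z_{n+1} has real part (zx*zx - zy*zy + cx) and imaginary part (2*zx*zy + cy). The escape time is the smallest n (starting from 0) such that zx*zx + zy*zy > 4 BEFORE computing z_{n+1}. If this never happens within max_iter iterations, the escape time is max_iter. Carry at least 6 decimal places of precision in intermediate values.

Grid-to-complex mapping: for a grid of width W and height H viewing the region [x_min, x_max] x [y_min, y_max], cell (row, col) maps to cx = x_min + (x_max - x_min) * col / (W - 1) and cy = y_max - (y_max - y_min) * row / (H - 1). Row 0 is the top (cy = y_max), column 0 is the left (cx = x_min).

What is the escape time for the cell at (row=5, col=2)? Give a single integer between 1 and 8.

z_0 = 0 + 0i, c = -1.4400 + -1.0657i
Iter 1: z = -1.4400 + -1.0657i, |z|^2 = 3.2093
Iter 2: z = -0.5021 + 2.0035i, |z|^2 = 4.2663
Escaped at iteration 2

Answer: 2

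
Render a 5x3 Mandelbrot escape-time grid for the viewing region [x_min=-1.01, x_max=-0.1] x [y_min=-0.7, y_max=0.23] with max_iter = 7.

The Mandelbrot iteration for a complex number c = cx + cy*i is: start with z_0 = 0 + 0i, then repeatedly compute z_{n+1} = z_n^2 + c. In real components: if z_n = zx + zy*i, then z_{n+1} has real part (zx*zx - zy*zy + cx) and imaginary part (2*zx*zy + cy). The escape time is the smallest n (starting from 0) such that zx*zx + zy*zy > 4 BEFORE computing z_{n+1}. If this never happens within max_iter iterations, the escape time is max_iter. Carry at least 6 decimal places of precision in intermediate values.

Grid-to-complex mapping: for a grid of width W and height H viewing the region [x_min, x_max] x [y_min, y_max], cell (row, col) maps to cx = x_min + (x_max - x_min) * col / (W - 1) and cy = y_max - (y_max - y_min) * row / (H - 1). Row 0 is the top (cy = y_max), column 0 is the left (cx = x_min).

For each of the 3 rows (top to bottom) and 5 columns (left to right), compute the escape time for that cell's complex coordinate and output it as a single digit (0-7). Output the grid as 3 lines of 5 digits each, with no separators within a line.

Answer: 77777
77777
44777

Derivation:
(row=0, col=0): c = -1.0100 + 0.2300i → escape time 7
(row=0, col=1): c = -0.7825 + 0.2300i → escape time 7
(row=0, col=2): c = -0.5550 + 0.2300i → escape time 7
(row=0, col=3): c = -0.3275 + 0.2300i → escape time 7
(row=0, col=4): c = -0.1000 + 0.2300i → escape time 7
(row=1, col=0): c = -1.0100 + -0.2350i → escape time 7
(row=1, col=1): c = -0.7825 + -0.2350i → escape time 7
(row=1, col=2): c = -0.5550 + -0.2350i → escape time 7
(row=1, col=3): c = -0.3275 + -0.2350i → escape time 7
(row=1, col=4): c = -0.1000 + -0.2350i → escape time 7
(row=2, col=0): c = -1.0100 + -0.7000i → escape time 4
(row=2, col=1): c = -0.7825 + -0.7000i → escape time 4
(row=2, col=2): c = -0.5550 + -0.7000i → escape time 7
(row=2, col=3): c = -0.3275 + -0.7000i → escape time 7
(row=2, col=4): c = -0.1000 + -0.7000i → escape time 7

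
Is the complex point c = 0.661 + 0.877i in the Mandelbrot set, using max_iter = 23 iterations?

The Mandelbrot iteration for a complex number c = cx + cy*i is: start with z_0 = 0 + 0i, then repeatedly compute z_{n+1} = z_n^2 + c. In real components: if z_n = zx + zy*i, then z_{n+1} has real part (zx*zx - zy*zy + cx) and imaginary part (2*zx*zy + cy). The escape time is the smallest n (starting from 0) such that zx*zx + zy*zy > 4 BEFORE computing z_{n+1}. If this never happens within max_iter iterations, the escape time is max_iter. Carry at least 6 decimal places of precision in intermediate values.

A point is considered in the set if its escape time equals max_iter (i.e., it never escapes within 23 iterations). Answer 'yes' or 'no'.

Answer: no

Derivation:
z_0 = 0 + 0i, c = 0.6610 + 0.8770i
Iter 1: z = 0.6610 + 0.8770i, |z|^2 = 1.2061
Iter 2: z = 0.3288 + 2.0364i, |z|^2 = 4.2550
Escaped at iteration 2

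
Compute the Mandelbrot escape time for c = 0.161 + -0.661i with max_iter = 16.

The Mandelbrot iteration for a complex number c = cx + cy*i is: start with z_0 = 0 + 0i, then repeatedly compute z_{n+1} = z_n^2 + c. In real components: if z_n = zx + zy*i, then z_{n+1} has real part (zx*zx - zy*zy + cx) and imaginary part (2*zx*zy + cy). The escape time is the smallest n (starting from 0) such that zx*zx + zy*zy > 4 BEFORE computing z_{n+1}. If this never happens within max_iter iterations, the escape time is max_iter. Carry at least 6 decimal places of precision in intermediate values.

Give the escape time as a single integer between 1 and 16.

z_0 = 0 + 0i, c = 0.1610 + -0.6610i
Iter 1: z = 0.1610 + -0.6610i, |z|^2 = 0.4628
Iter 2: z = -0.2500 + -0.8738i, |z|^2 = 0.8261
Iter 3: z = -0.5401 + -0.2241i, |z|^2 = 0.3419
Iter 4: z = 0.4025 + -0.4189i, |z|^2 = 0.3375
Iter 5: z = 0.1475 + -0.9983i, |z|^2 = 1.0183
Iter 6: z = -0.8138 + -0.9555i, |z|^2 = 1.5751
Iter 7: z = -0.0897 + 0.8940i, |z|^2 = 0.8073
Iter 8: z = -0.6302 + -0.8214i, |z|^2 = 1.0718
Iter 9: z = -0.1165 + 0.3743i, |z|^2 = 0.1536
Iter 10: z = 0.0345 + -0.7482i, |z|^2 = 0.5610
Iter 11: z = -0.3976 + -0.7126i, |z|^2 = 0.6659
Iter 12: z = -0.1887 + -0.0943i, |z|^2 = 0.0445
Iter 13: z = 0.1877 + -0.6254i, |z|^2 = 0.4264
Iter 14: z = -0.1949 + -0.8958i, |z|^2 = 0.8404
Iter 15: z = -0.6035 + -0.3118i, |z|^2 = 0.4614

Answer: 16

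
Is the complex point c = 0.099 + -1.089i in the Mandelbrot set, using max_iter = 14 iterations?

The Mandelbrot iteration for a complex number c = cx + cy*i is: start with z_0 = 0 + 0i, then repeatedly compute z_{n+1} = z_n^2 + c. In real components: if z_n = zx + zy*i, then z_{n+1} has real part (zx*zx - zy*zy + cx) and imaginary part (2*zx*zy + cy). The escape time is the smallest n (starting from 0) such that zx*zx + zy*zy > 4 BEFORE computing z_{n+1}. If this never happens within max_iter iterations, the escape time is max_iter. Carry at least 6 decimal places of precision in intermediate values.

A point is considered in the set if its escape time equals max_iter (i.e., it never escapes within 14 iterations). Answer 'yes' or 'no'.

z_0 = 0 + 0i, c = 0.0990 + -1.0890i
Iter 1: z = 0.0990 + -1.0890i, |z|^2 = 1.1957
Iter 2: z = -1.0771 + -1.3046i, |z|^2 = 2.8622
Iter 3: z = -0.4429 + 1.7215i, |z|^2 = 3.1596
Iter 4: z = -2.6683 + -2.6137i, |z|^2 = 13.9515
Escaped at iteration 4

Answer: no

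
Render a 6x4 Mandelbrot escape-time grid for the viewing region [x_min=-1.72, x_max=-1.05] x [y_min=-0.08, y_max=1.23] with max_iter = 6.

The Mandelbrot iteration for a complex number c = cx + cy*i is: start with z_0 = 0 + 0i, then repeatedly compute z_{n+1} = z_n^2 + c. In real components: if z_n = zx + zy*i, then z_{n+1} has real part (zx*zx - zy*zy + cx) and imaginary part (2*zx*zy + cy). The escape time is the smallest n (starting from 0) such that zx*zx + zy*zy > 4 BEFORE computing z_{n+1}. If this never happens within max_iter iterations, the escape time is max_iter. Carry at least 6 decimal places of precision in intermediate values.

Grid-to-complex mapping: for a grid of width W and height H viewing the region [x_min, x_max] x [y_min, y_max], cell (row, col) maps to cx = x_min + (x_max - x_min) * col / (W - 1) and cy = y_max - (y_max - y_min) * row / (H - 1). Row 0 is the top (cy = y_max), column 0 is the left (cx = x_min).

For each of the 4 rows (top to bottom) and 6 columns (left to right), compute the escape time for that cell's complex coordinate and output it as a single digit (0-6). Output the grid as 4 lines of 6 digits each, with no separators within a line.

(row=0, col=0): c = -1.7200 + 1.2300i → escape time 1
(row=0, col=1): c = -1.5860 + 1.2300i → escape time 1
(row=0, col=2): c = -1.4520 + 1.2300i → escape time 2
(row=0, col=3): c = -1.3180 + 1.2300i → escape time 2
(row=0, col=4): c = -1.1840 + 1.2300i → escape time 2
(row=0, col=5): c = -1.0500 + 1.2300i → escape time 3
(row=1, col=0): c = -1.7200 + 0.7933i → escape time 2
(row=1, col=1): c = -1.5860 + 0.7933i → escape time 3
(row=1, col=2): c = -1.4520 + 0.7933i → escape time 3
(row=1, col=3): c = -1.3180 + 0.7933i → escape time 3
(row=1, col=4): c = -1.1840 + 0.7933i → escape time 3
(row=1, col=5): c = -1.0500 + 0.7933i → escape time 3
(row=2, col=0): c = -1.7200 + 0.3567i → escape time 3
(row=2, col=1): c = -1.5860 + 0.3567i → escape time 4
(row=2, col=2): c = -1.4520 + 0.3567i → escape time 5
(row=2, col=3): c = -1.3180 + 0.3567i → escape time 6
(row=2, col=4): c = -1.1840 + 0.3567i → escape time 6
(row=2, col=5): c = -1.0500 + 0.3567i → escape time 6
(row=3, col=0): c = -1.7200 + -0.0800i → escape time 6
(row=3, col=1): c = -1.5860 + -0.0800i → escape time 6
(row=3, col=2): c = -1.4520 + -0.0800i → escape time 6
(row=3, col=3): c = -1.3180 + -0.0800i → escape time 6
(row=3, col=4): c = -1.1840 + -0.0800i → escape time 6
(row=3, col=5): c = -1.0500 + -0.0800i → escape time 6

Answer: 112223
233333
345666
666666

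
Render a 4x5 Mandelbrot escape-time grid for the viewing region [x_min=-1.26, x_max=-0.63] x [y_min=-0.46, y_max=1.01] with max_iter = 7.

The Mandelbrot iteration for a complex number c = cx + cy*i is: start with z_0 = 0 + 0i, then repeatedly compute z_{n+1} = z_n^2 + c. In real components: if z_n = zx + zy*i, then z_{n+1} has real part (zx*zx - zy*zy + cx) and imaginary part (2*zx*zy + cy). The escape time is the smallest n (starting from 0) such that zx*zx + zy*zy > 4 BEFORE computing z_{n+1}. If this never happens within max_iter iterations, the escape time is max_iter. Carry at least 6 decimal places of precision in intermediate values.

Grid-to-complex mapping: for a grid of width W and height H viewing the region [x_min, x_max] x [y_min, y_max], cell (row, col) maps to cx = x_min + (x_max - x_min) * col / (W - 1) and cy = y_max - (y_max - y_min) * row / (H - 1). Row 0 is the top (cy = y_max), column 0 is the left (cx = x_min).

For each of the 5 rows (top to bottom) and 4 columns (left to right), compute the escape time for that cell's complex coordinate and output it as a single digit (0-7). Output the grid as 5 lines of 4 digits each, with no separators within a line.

Answer: 3334
3457
7777
7777
6567

Derivation:
(row=0, col=0): c = -1.2600 + 1.0100i → escape time 3
(row=0, col=1): c = -1.0500 + 1.0100i → escape time 3
(row=0, col=2): c = -0.8400 + 1.0100i → escape time 3
(row=0, col=3): c = -0.6300 + 1.0100i → escape time 4
(row=1, col=0): c = -1.2600 + 0.6425i → escape time 3
(row=1, col=1): c = -1.0500 + 0.6425i → escape time 4
(row=1, col=2): c = -0.8400 + 0.6425i → escape time 5
(row=1, col=3): c = -0.6300 + 0.6425i → escape time 7
(row=2, col=0): c = -1.2600 + 0.2750i → escape time 7
(row=2, col=1): c = -1.0500 + 0.2750i → escape time 7
(row=2, col=2): c = -0.8400 + 0.2750i → escape time 7
(row=2, col=3): c = -0.6300 + 0.2750i → escape time 7
(row=3, col=0): c = -1.2600 + -0.0925i → escape time 7
(row=3, col=1): c = -1.0500 + -0.0925i → escape time 7
(row=3, col=2): c = -0.8400 + -0.0925i → escape time 7
(row=3, col=3): c = -0.6300 + -0.0925i → escape time 7
(row=4, col=0): c = -1.2600 + -0.4600i → escape time 6
(row=4, col=1): c = -1.0500 + -0.4600i → escape time 5
(row=4, col=2): c = -0.8400 + -0.4600i → escape time 6
(row=4, col=3): c = -0.6300 + -0.4600i → escape time 7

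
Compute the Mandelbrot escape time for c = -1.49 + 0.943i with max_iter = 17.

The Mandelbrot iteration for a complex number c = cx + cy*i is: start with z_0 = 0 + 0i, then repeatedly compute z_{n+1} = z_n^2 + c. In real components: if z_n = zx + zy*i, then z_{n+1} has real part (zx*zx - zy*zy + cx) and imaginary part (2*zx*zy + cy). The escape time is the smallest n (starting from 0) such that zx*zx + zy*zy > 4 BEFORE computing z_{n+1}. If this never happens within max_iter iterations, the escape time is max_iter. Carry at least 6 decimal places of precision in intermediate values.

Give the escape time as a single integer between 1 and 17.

Answer: 3

Derivation:
z_0 = 0 + 0i, c = -1.4900 + 0.9430i
Iter 1: z = -1.4900 + 0.9430i, |z|^2 = 3.1093
Iter 2: z = -0.1591 + -1.8671i, |z|^2 = 3.5115
Iter 3: z = -4.9509 + 1.5373i, |z|^2 = 26.8746
Escaped at iteration 3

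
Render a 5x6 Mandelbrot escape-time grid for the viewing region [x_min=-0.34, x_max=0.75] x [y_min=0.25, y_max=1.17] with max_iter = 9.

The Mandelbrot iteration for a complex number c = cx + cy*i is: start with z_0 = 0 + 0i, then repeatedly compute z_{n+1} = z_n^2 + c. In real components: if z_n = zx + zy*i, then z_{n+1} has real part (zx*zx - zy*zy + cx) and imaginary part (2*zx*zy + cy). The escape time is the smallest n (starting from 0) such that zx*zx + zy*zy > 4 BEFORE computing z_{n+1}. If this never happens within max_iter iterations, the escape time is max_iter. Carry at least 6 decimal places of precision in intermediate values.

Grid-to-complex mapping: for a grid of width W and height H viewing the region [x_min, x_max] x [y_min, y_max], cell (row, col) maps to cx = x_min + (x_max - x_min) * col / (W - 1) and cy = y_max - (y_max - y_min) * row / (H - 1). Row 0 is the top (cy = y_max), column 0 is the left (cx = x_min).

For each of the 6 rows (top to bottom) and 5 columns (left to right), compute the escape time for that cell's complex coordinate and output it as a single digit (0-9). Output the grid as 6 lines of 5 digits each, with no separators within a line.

Answer: 34322
59432
79532
99953
99963
99963

Derivation:
(row=0, col=0): c = -0.3400 + 1.1700i → escape time 3
(row=0, col=1): c = -0.0675 + 1.1700i → escape time 4
(row=0, col=2): c = 0.2050 + 1.1700i → escape time 3
(row=0, col=3): c = 0.4775 + 1.1700i → escape time 2
(row=0, col=4): c = 0.7500 + 1.1700i → escape time 2
(row=1, col=0): c = -0.3400 + 0.9860i → escape time 5
(row=1, col=1): c = -0.0675 + 0.9860i → escape time 9
(row=1, col=2): c = 0.2050 + 0.9860i → escape time 4
(row=1, col=3): c = 0.4775 + 0.9860i → escape time 3
(row=1, col=4): c = 0.7500 + 0.9860i → escape time 2
(row=2, col=0): c = -0.3400 + 0.8020i → escape time 7
(row=2, col=1): c = -0.0675 + 0.8020i → escape time 9
(row=2, col=2): c = 0.2050 + 0.8020i → escape time 5
(row=2, col=3): c = 0.4775 + 0.8020i → escape time 3
(row=2, col=4): c = 0.7500 + 0.8020i → escape time 2
(row=3, col=0): c = -0.3400 + 0.6180i → escape time 9
(row=3, col=1): c = -0.0675 + 0.6180i → escape time 9
(row=3, col=2): c = 0.2050 + 0.6180i → escape time 9
(row=3, col=3): c = 0.4775 + 0.6180i → escape time 5
(row=3, col=4): c = 0.7500 + 0.6180i → escape time 3
(row=4, col=0): c = -0.3400 + 0.4340i → escape time 9
(row=4, col=1): c = -0.0675 + 0.4340i → escape time 9
(row=4, col=2): c = 0.2050 + 0.4340i → escape time 9
(row=4, col=3): c = 0.4775 + 0.4340i → escape time 6
(row=4, col=4): c = 0.7500 + 0.4340i → escape time 3
(row=5, col=0): c = -0.3400 + 0.2500i → escape time 9
(row=5, col=1): c = -0.0675 + 0.2500i → escape time 9
(row=5, col=2): c = 0.2050 + 0.2500i → escape time 9
(row=5, col=3): c = 0.4775 + 0.2500i → escape time 6
(row=5, col=4): c = 0.7500 + 0.2500i → escape time 3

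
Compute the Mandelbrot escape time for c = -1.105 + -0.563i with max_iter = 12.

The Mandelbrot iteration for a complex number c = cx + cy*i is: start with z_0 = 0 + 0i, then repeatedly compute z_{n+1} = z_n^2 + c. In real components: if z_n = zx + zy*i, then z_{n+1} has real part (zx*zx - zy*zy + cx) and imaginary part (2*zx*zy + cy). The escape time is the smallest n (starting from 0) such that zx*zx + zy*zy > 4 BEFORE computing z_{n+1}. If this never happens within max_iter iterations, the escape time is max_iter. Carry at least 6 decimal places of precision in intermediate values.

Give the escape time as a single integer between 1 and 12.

z_0 = 0 + 0i, c = -1.1050 + -0.5630i
Iter 1: z = -1.1050 + -0.5630i, |z|^2 = 1.5380
Iter 2: z = -0.2009 + 0.6812i, |z|^2 = 0.5045
Iter 3: z = -1.5287 + -0.8368i, |z|^2 = 3.0371
Iter 4: z = 0.5317 + 1.9954i, |z|^2 = 4.2642
Escaped at iteration 4

Answer: 4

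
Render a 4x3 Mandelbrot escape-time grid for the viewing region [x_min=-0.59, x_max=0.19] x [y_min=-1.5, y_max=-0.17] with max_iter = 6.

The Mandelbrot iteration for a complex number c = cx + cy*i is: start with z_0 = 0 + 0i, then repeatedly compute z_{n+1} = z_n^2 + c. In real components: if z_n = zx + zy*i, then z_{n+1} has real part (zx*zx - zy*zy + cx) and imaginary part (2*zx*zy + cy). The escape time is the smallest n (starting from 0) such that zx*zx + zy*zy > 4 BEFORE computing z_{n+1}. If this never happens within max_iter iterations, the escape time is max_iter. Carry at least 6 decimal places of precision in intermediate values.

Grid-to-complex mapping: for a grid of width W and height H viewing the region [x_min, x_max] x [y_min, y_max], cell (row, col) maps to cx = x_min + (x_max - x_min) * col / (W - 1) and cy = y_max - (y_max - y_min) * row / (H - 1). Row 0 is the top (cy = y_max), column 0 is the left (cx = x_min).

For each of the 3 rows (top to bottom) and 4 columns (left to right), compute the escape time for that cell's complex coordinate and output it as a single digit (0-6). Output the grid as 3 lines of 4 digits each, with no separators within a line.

Answer: 6666
4665
2222

Derivation:
(row=0, col=0): c = -0.5900 + -0.1700i → escape time 6
(row=0, col=1): c = -0.3300 + -0.1700i → escape time 6
(row=0, col=2): c = -0.0700 + -0.1700i → escape time 6
(row=0, col=3): c = 0.1900 + -0.1700i → escape time 6
(row=1, col=0): c = -0.5900 + -0.8350i → escape time 4
(row=1, col=1): c = -0.3300 + -0.8350i → escape time 6
(row=1, col=2): c = -0.0700 + -0.8350i → escape time 6
(row=1, col=3): c = 0.1900 + -0.8350i → escape time 5
(row=2, col=0): c = -0.5900 + -1.5000i → escape time 2
(row=2, col=1): c = -0.3300 + -1.5000i → escape time 2
(row=2, col=2): c = -0.0700 + -1.5000i → escape time 2
(row=2, col=3): c = 0.1900 + -1.5000i → escape time 2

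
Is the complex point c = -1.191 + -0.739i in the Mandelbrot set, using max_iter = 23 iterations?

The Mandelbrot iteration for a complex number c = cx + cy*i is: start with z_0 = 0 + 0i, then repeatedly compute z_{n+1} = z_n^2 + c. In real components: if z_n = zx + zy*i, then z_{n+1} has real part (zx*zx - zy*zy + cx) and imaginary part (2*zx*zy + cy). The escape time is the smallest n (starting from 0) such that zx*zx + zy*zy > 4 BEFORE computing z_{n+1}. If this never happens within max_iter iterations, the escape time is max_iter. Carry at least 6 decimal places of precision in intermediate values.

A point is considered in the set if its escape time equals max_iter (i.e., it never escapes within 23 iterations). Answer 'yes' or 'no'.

z_0 = 0 + 0i, c = -1.1910 + -0.7390i
Iter 1: z = -1.1910 + -0.7390i, |z|^2 = 1.9646
Iter 2: z = -0.3186 + 1.0213i, |z|^2 = 1.1446
Iter 3: z = -2.1325 + -1.3899i, |z|^2 = 6.4793
Escaped at iteration 3

Answer: no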